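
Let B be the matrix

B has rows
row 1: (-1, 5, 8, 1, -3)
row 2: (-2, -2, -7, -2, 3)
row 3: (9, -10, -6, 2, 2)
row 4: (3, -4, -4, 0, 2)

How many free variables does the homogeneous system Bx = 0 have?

Row reduce to echelon form.
R2 ← R2 − (2)·R1: [0, -12, -23, -4, 9]
R3 ← R3 + (9)·R1: [0, 35, 66, 11, -25]
R4 ← R4 + (3)·R1: [0, 11, 20, 3, -7]
R3 ← R3 + (35/12)·R2: [0, 0, -13/12, -2/3, 5/4]
R4 ← R4 + (11/12)·R2: [0, 0, -13/12, -2/3, 5/4]
R4 ← R4 − R3: [0, 0, 0, 0, 0]
3 nonzero rows, so rank(B) = 3.
B has 5 columns; by rank–nullity, nullity = 5 − 3 = 2.

2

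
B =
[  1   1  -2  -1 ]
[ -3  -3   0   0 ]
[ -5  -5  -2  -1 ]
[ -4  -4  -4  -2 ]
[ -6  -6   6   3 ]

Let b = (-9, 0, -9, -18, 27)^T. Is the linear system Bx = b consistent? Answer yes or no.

Row reduce the augmented matrix [B | b].
R2 ← R2 + (3)·R1: [0, 0, -6, -3, -27]
R3 ← R3 + (5)·R1: [0, 0, -12, -6, -54]
R4 ← R4 + (4)·R1: [0, 0, -12, -6, -54]
R5 ← R5 + (6)·R1: [0, 0, -6, -3, -27]
R3 ← R3 − (2)·R2: [0, 0, 0, 0, 0]
R4 ← R4 − (2)·R2: [0, 0, 0, 0, 0]
R5 ← R5 − R2: [0, 0, 0, 0, 0]
The echelon form has 2 nonzero rows, and every pivot lies in the first 4 columns, so rank(B) = rank([B|b]) = 2.
The system is consistent.

yes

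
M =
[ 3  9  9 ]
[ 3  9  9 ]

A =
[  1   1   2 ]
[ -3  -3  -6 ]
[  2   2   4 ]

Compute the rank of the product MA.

First compute MA:
[[ -6,  -6, -12],
 [ -6,  -6, -12]]
Now row reduce the product.
R2 ← R2 − R1: [0, 0, 0]
1 nonzero row, so rank(MA) = 1.

1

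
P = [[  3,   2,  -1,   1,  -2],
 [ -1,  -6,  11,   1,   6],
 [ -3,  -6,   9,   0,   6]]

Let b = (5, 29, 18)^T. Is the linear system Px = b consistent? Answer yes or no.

yes

Row reduce the augmented matrix [P | b].
R2 ← R2 + (1/3)·R1: [0, -16/3, 32/3, 4/3, 16/3, 92/3]
R3 ← R3 + R1: [0, -4, 8, 1, 4, 23]
R3 ← R3 − (3/4)·R2: [0, 0, 0, 0, 0, 0]
The echelon form has 2 nonzero rows, and every pivot lies in the first 5 columns, so rank(P) = rank([P|b]) = 2.
The system is consistent.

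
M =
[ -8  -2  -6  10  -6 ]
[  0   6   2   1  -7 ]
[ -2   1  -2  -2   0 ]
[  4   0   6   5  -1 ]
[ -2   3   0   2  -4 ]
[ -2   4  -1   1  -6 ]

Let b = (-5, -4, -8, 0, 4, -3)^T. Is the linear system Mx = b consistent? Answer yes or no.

Row reduce the augmented matrix [M | b].
R3 ← R3 − (1/4)·R1: [0, 3/2, -1/2, -9/2, 3/2, -27/4]
R4 ← R4 + (1/2)·R1: [0, -1, 3, 10, -4, -5/2]
R5 ← R5 − (1/4)·R1: [0, 7/2, 3/2, -1/2, -5/2, 21/4]
R6 ← R6 − (1/4)·R1: [0, 9/2, 1/2, -3/2, -9/2, -7/4]
R3 ← R3 − (1/4)·R2: [0, 0, -1, -19/4, 13/4, -23/4]
R4 ← R4 + (1/6)·R2: [0, 0, 10/3, 61/6, -31/6, -19/6]
R5 ← R5 − (7/12)·R2: [0, 0, 1/3, -13/12, 19/12, 91/12]
R6 ← R6 − (3/4)·R2: [0, 0, -1, -9/4, 3/4, 5/4]
R4 ← R4 + (10/3)·R3: [0, 0, 0, -17/3, 17/3, -67/3]
R5 ← R5 + (1/3)·R3: [0, 0, 0, -8/3, 8/3, 17/3]
R6 ← R6 − R3: [0, 0, 0, 5/2, -5/2, 7]
R5 ← R5 − (8/17)·R4: [0, 0, 0, 0, 0, 275/17]
R6 ← R6 + (15/34)·R4: [0, 0, 0, 0, 0, -97/34]
R6 ← R6 + (97/550)·R5: [0, 0, 0, 0, 0, 0]
The echelon form has 5 nonzero rows; the last pivot sits in the augmented column, so rank(M) = 4 but rank([M|b]) = 5.
Since the ranks differ, the system is inconsistent.

no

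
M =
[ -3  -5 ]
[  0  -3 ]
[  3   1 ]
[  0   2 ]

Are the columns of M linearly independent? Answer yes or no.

yes

Row reduce M to echelon form.
R3 ← R3 + R1: [0, -4]
R3 ← R3 − (4/3)·R2: [0, 0]
R4 ← R4 + (2/3)·R2: [0, 0]
2 pivots among 2 columns.
Every column is a pivot column, so the columns are linearly independent.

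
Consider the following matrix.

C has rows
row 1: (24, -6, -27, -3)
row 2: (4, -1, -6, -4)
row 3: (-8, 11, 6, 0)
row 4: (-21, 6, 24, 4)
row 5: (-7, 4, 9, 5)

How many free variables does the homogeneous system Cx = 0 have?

1

Row reduce to echelon form.
R2 ← R2 − (1/6)·R1: [0, 0, -3/2, -7/2]
R3 ← R3 + (1/3)·R1: [0, 9, -3, -1]
R4 ← R4 + (7/8)·R1: [0, 3/4, 3/8, 11/8]
R5 ← R5 + (7/24)·R1: [0, 9/4, 9/8, 33/8]
Swap R2 ↔ R3
R4 ← R4 − (1/12)·R2: [0, 0, 5/8, 35/24]
R5 ← R5 − (1/4)·R2: [0, 0, 15/8, 35/8]
R4 ← R4 + (5/12)·R3: [0, 0, 0, 0]
R5 ← R5 + (5/4)·R3: [0, 0, 0, 0]
3 nonzero rows, so rank(C) = 3.
C has 4 columns; by rank–nullity, nullity = 4 − 3 = 1.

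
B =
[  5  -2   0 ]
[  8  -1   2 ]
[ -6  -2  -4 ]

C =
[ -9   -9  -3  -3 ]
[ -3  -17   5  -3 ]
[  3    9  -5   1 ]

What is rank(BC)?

First compute BC:
[[-39, -11, -25,  -9],
 [-63, -37, -39, -19],
 [ 48,  52,  28,  20]]
Now row reduce the product.
R2 ← R2 − (21/13)·R1: [0, -250/13, 18/13, -58/13]
R3 ← R3 + (16/13)·R1: [0, 500/13, -36/13, 116/13]
R3 ← R3 + (2)·R2: [0, 0, 0, 0]
2 nonzero rows, so rank(BC) = 2.

2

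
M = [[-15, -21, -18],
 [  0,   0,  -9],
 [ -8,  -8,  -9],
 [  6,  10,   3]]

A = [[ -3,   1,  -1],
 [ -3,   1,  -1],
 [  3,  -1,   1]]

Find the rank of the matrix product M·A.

1

First compute MA:
[[ 54, -18,  18],
 [-27,   9,  -9],
 [ 21,  -7,   7],
 [-39,  13, -13]]
Now row reduce the product.
R2 ← R2 + (1/2)·R1: [0, 0, 0]
R3 ← R3 − (7/18)·R1: [0, 0, 0]
R4 ← R4 + (13/18)·R1: [0, 0, 0]
1 nonzero row, so rank(MA) = 1.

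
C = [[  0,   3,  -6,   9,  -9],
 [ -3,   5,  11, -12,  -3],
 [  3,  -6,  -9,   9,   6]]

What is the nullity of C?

Row reduce to echelon form.
Swap R1 ↔ R2
R3 ← R3 + R1: [0, -1, 2, -3, 3]
R3 ← R3 + (1/3)·R2: [0, 0, 0, 0, 0]
2 nonzero rows, so rank(C) = 2.
C has 5 columns; by rank–nullity, nullity = 5 − 2 = 3.

3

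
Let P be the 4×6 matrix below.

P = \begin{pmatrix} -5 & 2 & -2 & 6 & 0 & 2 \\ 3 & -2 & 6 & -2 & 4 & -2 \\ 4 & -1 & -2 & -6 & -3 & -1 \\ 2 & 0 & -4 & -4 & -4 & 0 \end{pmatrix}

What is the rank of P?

2

Row reduce to echelon form.
R2 ← R2 + (3/5)·R1: [0, -4/5, 24/5, 8/5, 4, -4/5]
R3 ← R3 + (4/5)·R1: [0, 3/5, -18/5, -6/5, -3, 3/5]
R4 ← R4 + (2/5)·R1: [0, 4/5, -24/5, -8/5, -4, 4/5]
R3 ← R3 + (3/4)·R2: [0, 0, 0, 0, 0, 0]
R4 ← R4 + R2: [0, 0, 0, 0, 0, 0]
Echelon form has 2 nonzero rows, so rank(P) = 2.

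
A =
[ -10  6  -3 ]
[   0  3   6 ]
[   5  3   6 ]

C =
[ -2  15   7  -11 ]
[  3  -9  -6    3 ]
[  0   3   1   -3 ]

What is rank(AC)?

2

First compute AC:
[[ 38, -213, -109, 137],
 [  9,  -9, -12,  -9],
 [ -1,  66,  23, -64]]
Now row reduce the product.
R2 ← R2 − (9/38)·R1: [0, 1575/38, 525/38, -1575/38]
R3 ← R3 + (1/38)·R1: [0, 2295/38, 765/38, -2295/38]
R3 ← R3 − (51/35)·R2: [0, 0, 0, 0]
2 nonzero rows, so rank(AC) = 2.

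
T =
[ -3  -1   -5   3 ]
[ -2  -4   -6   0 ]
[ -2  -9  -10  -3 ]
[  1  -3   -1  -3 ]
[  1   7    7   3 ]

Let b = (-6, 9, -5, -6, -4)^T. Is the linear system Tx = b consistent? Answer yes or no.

Row reduce the augmented matrix [T | b].
R2 ← R2 − (2/3)·R1: [0, -10/3, -8/3, -2, 13]
R3 ← R3 − (2/3)·R1: [0, -25/3, -20/3, -5, -1]
R4 ← R4 + (1/3)·R1: [0, -10/3, -8/3, -2, -8]
R5 ← R5 + (1/3)·R1: [0, 20/3, 16/3, 4, -6]
R3 ← R3 − (5/2)·R2: [0, 0, 0, 0, -67/2]
R4 ← R4 − R2: [0, 0, 0, 0, -21]
R5 ← R5 + (2)·R2: [0, 0, 0, 0, 20]
R4 ← R4 − (42/67)·R3: [0, 0, 0, 0, 0]
R5 ← R5 + (40/67)·R3: [0, 0, 0, 0, 0]
The echelon form has 3 nonzero rows; the last pivot sits in the augmented column, so rank(T) = 2 but rank([T|b]) = 3.
Since the ranks differ, the system is inconsistent.

no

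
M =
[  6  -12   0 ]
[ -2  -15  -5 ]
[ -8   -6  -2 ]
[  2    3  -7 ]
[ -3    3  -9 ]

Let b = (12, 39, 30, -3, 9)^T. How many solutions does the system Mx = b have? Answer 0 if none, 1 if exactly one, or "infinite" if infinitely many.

Row reduce the augmented matrix [M | b].
R2 ← R2 + (1/3)·R1: [0, -19, -5, 43]
R3 ← R3 + (4/3)·R1: [0, -22, -2, 46]
R4 ← R4 − (1/3)·R1: [0, 7, -7, -7]
R5 ← R5 + (1/2)·R1: [0, -3, -9, 15]
R3 ← R3 − (22/19)·R2: [0, 0, 72/19, -72/19]
R4 ← R4 + (7/19)·R2: [0, 0, -168/19, 168/19]
R5 ← R5 − (3/19)·R2: [0, 0, -156/19, 156/19]
R4 ← R4 + (7/3)·R3: [0, 0, 0, 0]
R5 ← R5 + (13/6)·R3: [0, 0, 0, 0]
The echelon form has 3 nonzero rows, and every pivot lies in the first 3 columns, so rank(M) = rank([M|b]) = 3.
The system is consistent.
rank = 3 = number of unknowns, so the solution is unique.

1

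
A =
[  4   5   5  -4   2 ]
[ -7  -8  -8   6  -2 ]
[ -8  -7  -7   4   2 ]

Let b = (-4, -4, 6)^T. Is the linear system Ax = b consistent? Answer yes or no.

Row reduce the augmented matrix [A | b].
R2 ← R2 + (7/4)·R1: [0, 3/4, 3/4, -1, 3/2, -11]
R3 ← R3 + (2)·R1: [0, 3, 3, -4, 6, -2]
R3 ← R3 − (4)·R2: [0, 0, 0, 0, 0, 42]
The echelon form has 3 nonzero rows; the last pivot sits in the augmented column, so rank(A) = 2 but rank([A|b]) = 3.
Since the ranks differ, the system is inconsistent.

no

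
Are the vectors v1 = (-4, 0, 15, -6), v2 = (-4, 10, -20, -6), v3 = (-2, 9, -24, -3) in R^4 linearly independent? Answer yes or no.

no

Form the matrix with these vectors as rows and row reduce.
R2 ← R2 − R1: [0, 10, -35, 0]
R3 ← R3 − (1/2)·R1: [0, 9, -63/2, 0]
R3 ← R3 − (9/10)·R2: [0, 0, 0, 0]
2 nonzero rows, so the 3 vectors span a space of dimension 2.
Since 2 < 3, the vectors are linearly dependent.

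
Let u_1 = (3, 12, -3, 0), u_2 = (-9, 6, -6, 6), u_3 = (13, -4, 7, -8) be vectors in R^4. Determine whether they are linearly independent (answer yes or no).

no

Form the matrix with these vectors as rows and row reduce.
R2 ← R2 + (3)·R1: [0, 42, -15, 6]
R3 ← R3 − (13/3)·R1: [0, -56, 20, -8]
R3 ← R3 + (4/3)·R2: [0, 0, 0, 0]
2 nonzero rows, so the 3 vectors span a space of dimension 2.
Since 2 < 3, the vectors are linearly dependent.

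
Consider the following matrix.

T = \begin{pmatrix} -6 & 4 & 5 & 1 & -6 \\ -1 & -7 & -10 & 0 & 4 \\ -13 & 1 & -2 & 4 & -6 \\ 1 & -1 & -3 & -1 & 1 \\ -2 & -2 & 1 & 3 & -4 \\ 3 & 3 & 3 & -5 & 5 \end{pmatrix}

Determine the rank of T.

Row reduce to echelon form.
R2 ← R2 − (1/6)·R1: [0, -23/3, -65/6, -1/6, 5]
R3 ← R3 − (13/6)·R1: [0, -23/3, -77/6, 11/6, 7]
R4 ← R4 + (1/6)·R1: [0, -1/3, -13/6, -5/6, 0]
R5 ← R5 − (1/3)·R1: [0, -10/3, -2/3, 8/3, -2]
R6 ← R6 + (1/2)·R1: [0, 5, 11/2, -9/2, 2]
R3 ← R3 − R2: [0, 0, -2, 2, 2]
R4 ← R4 − (1/23)·R2: [0, 0, -39/23, -19/23, -5/23]
R5 ← R5 − (10/23)·R2: [0, 0, 93/23, 63/23, -96/23]
R6 ← R6 + (15/23)·R2: [0, 0, -36/23, -106/23, 121/23]
R4 ← R4 − (39/46)·R3: [0, 0, 0, -58/23, -44/23]
R5 ← R5 + (93/46)·R3: [0, 0, 0, 156/23, -3/23]
R6 ← R6 − (18/23)·R3: [0, 0, 0, -142/23, 85/23]
R5 ← R5 + (78/29)·R4: [0, 0, 0, 0, -153/29]
R6 ← R6 − (71/29)·R4: [0, 0, 0, 0, 243/29]
R6 ← R6 + (27/17)·R5: [0, 0, 0, 0, 0]
Echelon form has 5 nonzero rows, so rank(T) = 5.

5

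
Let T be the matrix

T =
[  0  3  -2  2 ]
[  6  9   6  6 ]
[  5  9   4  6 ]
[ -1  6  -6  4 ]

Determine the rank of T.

2

Row reduce to echelon form.
Swap R1 ↔ R2
R3 ← R3 − (5/6)·R1: [0, 3/2, -1, 1]
R4 ← R4 + (1/6)·R1: [0, 15/2, -5, 5]
R3 ← R3 − (1/2)·R2: [0, 0, 0, 0]
R4 ← R4 − (5/2)·R2: [0, 0, 0, 0]
Echelon form has 2 nonzero rows, so rank(T) = 2.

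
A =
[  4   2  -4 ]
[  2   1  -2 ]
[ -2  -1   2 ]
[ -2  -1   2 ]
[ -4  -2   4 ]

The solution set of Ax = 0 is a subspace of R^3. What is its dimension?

Row reduce to echelon form.
R2 ← R2 − (1/2)·R1: [0, 0, 0]
R3 ← R3 + (1/2)·R1: [0, 0, 0]
R4 ← R4 + (1/2)·R1: [0, 0, 0]
R5 ← R5 + R1: [0, 0, 0]
1 nonzero row, so rank(A) = 1.
A has 3 columns; by rank–nullity, nullity = 3 − 1 = 2.

2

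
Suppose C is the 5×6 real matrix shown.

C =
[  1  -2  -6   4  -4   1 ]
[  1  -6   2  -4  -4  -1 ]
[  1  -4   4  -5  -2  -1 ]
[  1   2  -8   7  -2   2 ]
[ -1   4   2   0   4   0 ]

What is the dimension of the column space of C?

Row reduce to echelon form.
R2 ← R2 − R1: [0, -4, 8, -8, 0, -2]
R3 ← R3 − R1: [0, -2, 10, -9, 2, -2]
R4 ← R4 − R1: [0, 4, -2, 3, 2, 1]
R5 ← R5 + R1: [0, 2, -4, 4, 0, 1]
R3 ← R3 − (1/2)·R2: [0, 0, 6, -5, 2, -1]
R4 ← R4 + R2: [0, 0, 6, -5, 2, -1]
R5 ← R5 + (1/2)·R2: [0, 0, 0, 0, 0, 0]
R4 ← R4 − R3: [0, 0, 0, 0, 0, 0]
Echelon form has 3 nonzero rows, so rank(C) = 3.
The column space has dimension equal to the rank: 3.

3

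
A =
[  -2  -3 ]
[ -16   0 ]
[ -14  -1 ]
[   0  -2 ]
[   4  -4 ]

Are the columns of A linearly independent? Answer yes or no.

Row reduce A to echelon form.
R2 ← R2 − (8)·R1: [0, 24]
R3 ← R3 − (7)·R1: [0, 20]
R5 ← R5 + (2)·R1: [0, -10]
R3 ← R3 − (5/6)·R2: [0, 0]
R4 ← R4 + (1/12)·R2: [0, 0]
R5 ← R5 + (5/12)·R2: [0, 0]
2 pivots among 2 columns.
Every column is a pivot column, so the columns are linearly independent.

yes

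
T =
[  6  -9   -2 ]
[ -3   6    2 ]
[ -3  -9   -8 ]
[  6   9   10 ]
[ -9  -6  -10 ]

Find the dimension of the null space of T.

1

Row reduce to echelon form.
R2 ← R2 + (1/2)·R1: [0, 3/2, 1]
R3 ← R3 + (1/2)·R1: [0, -27/2, -9]
R4 ← R4 − R1: [0, 18, 12]
R5 ← R5 + (3/2)·R1: [0, -39/2, -13]
R3 ← R3 + (9)·R2: [0, 0, 0]
R4 ← R4 − (12)·R2: [0, 0, 0]
R5 ← R5 + (13)·R2: [0, 0, 0]
2 nonzero rows, so rank(T) = 2.
T has 3 columns; by rank–nullity, nullity = 3 − 2 = 1.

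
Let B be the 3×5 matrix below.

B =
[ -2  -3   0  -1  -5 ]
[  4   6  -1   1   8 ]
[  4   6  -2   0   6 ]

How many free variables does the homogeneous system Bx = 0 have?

3

Row reduce to echelon form.
R2 ← R2 + (2)·R1: [0, 0, -1, -1, -2]
R3 ← R3 + (2)·R1: [0, 0, -2, -2, -4]
R3 ← R3 − (2)·R2: [0, 0, 0, 0, 0]
2 nonzero rows, so rank(B) = 2.
B has 5 columns; by rank–nullity, nullity = 5 − 2 = 3.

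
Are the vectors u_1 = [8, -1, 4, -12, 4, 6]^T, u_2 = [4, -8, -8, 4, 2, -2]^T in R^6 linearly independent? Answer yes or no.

yes

Form the matrix with these vectors as rows and row reduce.
R2 ← R2 − (1/2)·R1: [0, -15/2, -10, 10, 0, -5]
2 nonzero rows, so the 2 vectors span a space of dimension 2.
Since 2 = 2, the vectors are linearly independent.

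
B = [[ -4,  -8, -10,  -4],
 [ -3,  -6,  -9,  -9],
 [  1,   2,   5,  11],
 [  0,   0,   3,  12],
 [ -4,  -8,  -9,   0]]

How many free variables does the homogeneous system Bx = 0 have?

Row reduce to echelon form.
R2 ← R2 − (3/4)·R1: [0, 0, -3/2, -6]
R3 ← R3 + (1/4)·R1: [0, 0, 5/2, 10]
R5 ← R5 − R1: [0, 0, 1, 4]
R3 ← R3 + (5/3)·R2: [0, 0, 0, 0]
R4 ← R4 + (2)·R2: [0, 0, 0, 0]
R5 ← R5 + (2/3)·R2: [0, 0, 0, 0]
2 nonzero rows, so rank(B) = 2.
B has 4 columns; by rank–nullity, nullity = 4 − 2 = 2.

2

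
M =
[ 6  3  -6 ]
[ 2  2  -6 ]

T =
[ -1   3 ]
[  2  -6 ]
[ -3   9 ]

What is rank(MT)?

1

First compute MT:
[[ 18, -54],
 [ 20, -60]]
Now row reduce the product.
R2 ← R2 − (10/9)·R1: [0, 0]
1 nonzero row, so rank(MT) = 1.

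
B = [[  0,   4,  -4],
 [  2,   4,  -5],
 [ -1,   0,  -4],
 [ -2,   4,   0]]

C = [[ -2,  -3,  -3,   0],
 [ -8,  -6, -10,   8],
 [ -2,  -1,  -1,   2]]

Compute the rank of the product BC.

First compute BC:
[[-24, -20, -36,  24],
 [-26, -25, -41,  22],
 [ 10,   7,   7,  -8],
 [-28, -18, -34,  32]]
Now row reduce the product.
R2 ← R2 − (13/12)·R1: [0, -10/3, -2, -4]
R3 ← R3 + (5/12)·R1: [0, -4/3, -8, 2]
R4 ← R4 − (7/6)·R1: [0, 16/3, 8, 4]
R3 ← R3 − (2/5)·R2: [0, 0, -36/5, 18/5]
R4 ← R4 + (8/5)·R2: [0, 0, 24/5, -12/5]
R4 ← R4 + (2/3)·R3: [0, 0, 0, 0]
3 nonzero rows, so rank(BC) = 3.

3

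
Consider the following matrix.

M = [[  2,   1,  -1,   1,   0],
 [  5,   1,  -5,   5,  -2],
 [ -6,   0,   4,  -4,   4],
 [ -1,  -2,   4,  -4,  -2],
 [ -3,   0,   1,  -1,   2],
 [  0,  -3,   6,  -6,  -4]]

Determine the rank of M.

Row reduce to echelon form.
R2 ← R2 − (5/2)·R1: [0, -3/2, -5/2, 5/2, -2]
R3 ← R3 + (3)·R1: [0, 3, 1, -1, 4]
R4 ← R4 + (1/2)·R1: [0, -3/2, 7/2, -7/2, -2]
R5 ← R5 + (3/2)·R1: [0, 3/2, -1/2, 1/2, 2]
R3 ← R3 + (2)·R2: [0, 0, -4, 4, 0]
R4 ← R4 − R2: [0, 0, 6, -6, 0]
R5 ← R5 + R2: [0, 0, -3, 3, 0]
R6 ← R6 − (2)·R2: [0, 0, 11, -11, 0]
R4 ← R4 + (3/2)·R3: [0, 0, 0, 0, 0]
R5 ← R5 − (3/4)·R3: [0, 0, 0, 0, 0]
R6 ← R6 + (11/4)·R3: [0, 0, 0, 0, 0]
Echelon form has 3 nonzero rows, so rank(M) = 3.

3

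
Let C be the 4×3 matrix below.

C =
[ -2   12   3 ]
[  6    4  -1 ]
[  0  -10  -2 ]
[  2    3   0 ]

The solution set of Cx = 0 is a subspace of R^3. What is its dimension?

Row reduce to echelon form.
R2 ← R2 + (3)·R1: [0, 40, 8]
R4 ← R4 + R1: [0, 15, 3]
R3 ← R3 + (1/4)·R2: [0, 0, 0]
R4 ← R4 − (3/8)·R2: [0, 0, 0]
2 nonzero rows, so rank(C) = 2.
C has 3 columns; by rank–nullity, nullity = 3 − 2 = 1.

1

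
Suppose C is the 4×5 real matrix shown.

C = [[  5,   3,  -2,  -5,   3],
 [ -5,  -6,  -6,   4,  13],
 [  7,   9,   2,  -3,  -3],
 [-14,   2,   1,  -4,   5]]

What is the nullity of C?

Row reduce to echelon form.
R2 ← R2 + R1: [0, -3, -8, -1, 16]
R3 ← R3 − (7/5)·R1: [0, 24/5, 24/5, 4, -36/5]
R4 ← R4 + (14/5)·R1: [0, 52/5, -23/5, -18, 67/5]
R3 ← R3 + (8/5)·R2: [0, 0, -8, 12/5, 92/5]
R4 ← R4 + (52/15)·R2: [0, 0, -97/3, -322/15, 1033/15]
R4 ← R4 − (97/24)·R3: [0, 0, 0, -187/6, -11/2]
4 nonzero rows, so rank(C) = 4.
C has 5 columns; by rank–nullity, nullity = 5 − 4 = 1.

1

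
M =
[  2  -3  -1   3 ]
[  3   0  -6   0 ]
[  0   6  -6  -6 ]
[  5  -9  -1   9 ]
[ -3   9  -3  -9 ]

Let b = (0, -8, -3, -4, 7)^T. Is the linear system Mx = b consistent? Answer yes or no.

no

Row reduce the augmented matrix [M | b].
R2 ← R2 − (3/2)·R1: [0, 9/2, -9/2, -9/2, -8]
R4 ← R4 − (5/2)·R1: [0, -3/2, 3/2, 3/2, -4]
R5 ← R5 + (3/2)·R1: [0, 9/2, -9/2, -9/2, 7]
R3 ← R3 − (4/3)·R2: [0, 0, 0, 0, 23/3]
R4 ← R4 + (1/3)·R2: [0, 0, 0, 0, -20/3]
R5 ← R5 − R2: [0, 0, 0, 0, 15]
R4 ← R4 + (20/23)·R3: [0, 0, 0, 0, 0]
R5 ← R5 − (45/23)·R3: [0, 0, 0, 0, 0]
The echelon form has 3 nonzero rows; the last pivot sits in the augmented column, so rank(M) = 2 but rank([M|b]) = 3.
Since the ranks differ, the system is inconsistent.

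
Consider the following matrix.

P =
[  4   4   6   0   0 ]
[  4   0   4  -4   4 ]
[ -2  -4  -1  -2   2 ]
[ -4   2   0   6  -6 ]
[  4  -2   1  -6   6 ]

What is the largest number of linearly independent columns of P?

Row reduce to echelon form.
R2 ← R2 − R1: [0, -4, -2, -4, 4]
R3 ← R3 + (1/2)·R1: [0, -2, 2, -2, 2]
R4 ← R4 + R1: [0, 6, 6, 6, -6]
R5 ← R5 − R1: [0, -6, -5, -6, 6]
R3 ← R3 − (1/2)·R2: [0, 0, 3, 0, 0]
R4 ← R4 + (3/2)·R2: [0, 0, 3, 0, 0]
R5 ← R5 − (3/2)·R2: [0, 0, -2, 0, 0]
R4 ← R4 − R3: [0, 0, 0, 0, 0]
R5 ← R5 + (2/3)·R3: [0, 0, 0, 0, 0]
Echelon form has 3 nonzero rows, so rank(P) = 3.
The rank gives the maximum number of linearly independent columns: 3.

3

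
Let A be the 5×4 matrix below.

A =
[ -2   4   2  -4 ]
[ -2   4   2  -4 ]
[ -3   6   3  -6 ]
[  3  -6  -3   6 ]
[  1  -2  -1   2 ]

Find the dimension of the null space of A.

Row reduce to echelon form.
R2 ← R2 − R1: [0, 0, 0, 0]
R3 ← R3 − (3/2)·R1: [0, 0, 0, 0]
R4 ← R4 + (3/2)·R1: [0, 0, 0, 0]
R5 ← R5 + (1/2)·R1: [0, 0, 0, 0]
1 nonzero row, so rank(A) = 1.
A has 4 columns; by rank–nullity, nullity = 4 − 1 = 3.

3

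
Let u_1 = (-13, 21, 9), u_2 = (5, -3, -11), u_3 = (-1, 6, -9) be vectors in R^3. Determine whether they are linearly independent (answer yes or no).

yes

Form the matrix with these vectors as rows and row reduce.
R2 ← R2 + (5/13)·R1: [0, 66/13, -98/13]
R3 ← R3 − (1/13)·R1: [0, 57/13, -126/13]
R3 ← R3 − (19/22)·R2: [0, 0, -35/11]
3 nonzero rows, so the 3 vectors span a space of dimension 3.
Since 3 = 3, the vectors are linearly independent.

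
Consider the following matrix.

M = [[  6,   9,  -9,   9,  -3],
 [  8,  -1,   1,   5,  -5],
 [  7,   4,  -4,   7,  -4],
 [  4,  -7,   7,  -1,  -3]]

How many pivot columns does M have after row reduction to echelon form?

Row reduce to echelon form.
R2 ← R2 − (4/3)·R1: [0, -13, 13, -7, -1]
R3 ← R3 − (7/6)·R1: [0, -13/2, 13/2, -7/2, -1/2]
R4 ← R4 − (2/3)·R1: [0, -13, 13, -7, -1]
R3 ← R3 − (1/2)·R2: [0, 0, 0, 0, 0]
R4 ← R4 − R2: [0, 0, 0, 0, 0]
Echelon form has 2 nonzero rows, so rank(M) = 2.
Each nonzero row contributes one pivot column: 2 pivot columns.

2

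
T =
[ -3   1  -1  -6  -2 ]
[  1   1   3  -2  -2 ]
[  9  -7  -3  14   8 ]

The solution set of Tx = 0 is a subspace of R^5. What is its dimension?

Row reduce to echelon form.
R2 ← R2 + (1/3)·R1: [0, 4/3, 8/3, -4, -8/3]
R3 ← R3 + (3)·R1: [0, -4, -6, -4, 2]
R3 ← R3 + (3)·R2: [0, 0, 2, -16, -6]
3 nonzero rows, so rank(T) = 3.
T has 5 columns; by rank–nullity, nullity = 5 − 3 = 2.

2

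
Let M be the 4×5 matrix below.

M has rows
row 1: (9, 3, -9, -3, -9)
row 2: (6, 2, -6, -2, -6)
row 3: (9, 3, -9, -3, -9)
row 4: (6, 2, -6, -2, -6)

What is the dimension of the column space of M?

Row reduce to echelon form.
R2 ← R2 − (2/3)·R1: [0, 0, 0, 0, 0]
R3 ← R3 − R1: [0, 0, 0, 0, 0]
R4 ← R4 − (2/3)·R1: [0, 0, 0, 0, 0]
Echelon form has 1 nonzero row, so rank(M) = 1.
The column space has dimension equal to the rank: 1.

1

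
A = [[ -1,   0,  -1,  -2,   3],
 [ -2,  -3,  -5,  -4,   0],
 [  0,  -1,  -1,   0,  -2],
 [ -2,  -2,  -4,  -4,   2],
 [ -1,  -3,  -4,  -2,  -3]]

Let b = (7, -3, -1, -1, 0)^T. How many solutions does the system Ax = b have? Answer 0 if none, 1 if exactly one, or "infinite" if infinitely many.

0

Row reduce the augmented matrix [A | b].
R2 ← R2 − (2)·R1: [0, -3, -3, 0, -6, -17]
R4 ← R4 − (2)·R1: [0, -2, -2, 0, -4, -15]
R5 ← R5 − R1: [0, -3, -3, 0, -6, -7]
R3 ← R3 − (1/3)·R2: [0, 0, 0, 0, 0, 14/3]
R4 ← R4 − (2/3)·R2: [0, 0, 0, 0, 0, -11/3]
R5 ← R5 − R2: [0, 0, 0, 0, 0, 10]
R4 ← R4 + (11/14)·R3: [0, 0, 0, 0, 0, 0]
R5 ← R5 − (15/7)·R3: [0, 0, 0, 0, 0, 0]
The echelon form has 3 nonzero rows; the last pivot sits in the augmented column, so rank(A) = 2 but rank([A|b]) = 3.
Since the ranks differ, the system is inconsistent.
It has no solutions.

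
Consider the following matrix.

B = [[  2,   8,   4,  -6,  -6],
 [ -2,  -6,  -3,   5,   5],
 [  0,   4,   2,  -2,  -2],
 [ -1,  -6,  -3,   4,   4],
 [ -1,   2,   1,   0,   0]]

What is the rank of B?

Row reduce to echelon form.
R2 ← R2 + R1: [0, 2, 1, -1, -1]
R4 ← R4 + (1/2)·R1: [0, -2, -1, 1, 1]
R5 ← R5 + (1/2)·R1: [0, 6, 3, -3, -3]
R3 ← R3 − (2)·R2: [0, 0, 0, 0, 0]
R4 ← R4 + R2: [0, 0, 0, 0, 0]
R5 ← R5 − (3)·R2: [0, 0, 0, 0, 0]
Echelon form has 2 nonzero rows, so rank(B) = 2.

2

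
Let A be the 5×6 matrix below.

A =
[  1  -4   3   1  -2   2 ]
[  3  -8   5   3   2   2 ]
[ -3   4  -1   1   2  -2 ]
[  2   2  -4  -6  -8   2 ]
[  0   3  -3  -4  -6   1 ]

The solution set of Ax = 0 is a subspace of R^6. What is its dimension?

3

Row reduce to echelon form.
R2 ← R2 − (3)·R1: [0, 4, -4, 0, 8, -4]
R3 ← R3 + (3)·R1: [0, -8, 8, 4, -4, 4]
R4 ← R4 − (2)·R1: [0, 10, -10, -8, -4, -2]
R3 ← R3 + (2)·R2: [0, 0, 0, 4, 12, -4]
R4 ← R4 − (5/2)·R2: [0, 0, 0, -8, -24, 8]
R5 ← R5 − (3/4)·R2: [0, 0, 0, -4, -12, 4]
R4 ← R4 + (2)·R3: [0, 0, 0, 0, 0, 0]
R5 ← R5 + R3: [0, 0, 0, 0, 0, 0]
3 nonzero rows, so rank(A) = 3.
A has 6 columns; by rank–nullity, nullity = 6 − 3 = 3.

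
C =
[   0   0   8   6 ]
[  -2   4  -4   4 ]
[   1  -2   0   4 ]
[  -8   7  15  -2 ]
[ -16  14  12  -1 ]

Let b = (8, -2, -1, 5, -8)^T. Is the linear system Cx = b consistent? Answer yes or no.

Row reduce the augmented matrix [C | b].
Swap R1 ↔ R2
R3 ← R3 + (1/2)·R1: [0, 0, -2, 6, -2]
R4 ← R4 − (4)·R1: [0, -9, 31, -18, 13]
R5 ← R5 − (8)·R1: [0, -18, 44, -33, 8]
Swap R2 ↔ R4
R5 ← R5 − (2)·R2: [0, 0, -18, 3, -18]
R4 ← R4 + (4)·R3: [0, 0, 0, 30, 0]
R5 ← R5 − (9)·R3: [0, 0, 0, -51, 0]
R5 ← R5 + (17/10)·R4: [0, 0, 0, 0, 0]
The echelon form has 4 nonzero rows, and every pivot lies in the first 4 columns, so rank(C) = rank([C|b]) = 4.
The system is consistent.

yes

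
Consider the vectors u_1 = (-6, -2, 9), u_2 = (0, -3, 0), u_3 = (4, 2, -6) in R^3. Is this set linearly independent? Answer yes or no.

no

Form the matrix with these vectors as rows and row reduce.
R3 ← R3 + (2/3)·R1: [0, 2/3, 0]
R3 ← R3 + (2/9)·R2: [0, 0, 0]
2 nonzero rows, so the 3 vectors span a space of dimension 2.
Since 2 < 3, the vectors are linearly dependent.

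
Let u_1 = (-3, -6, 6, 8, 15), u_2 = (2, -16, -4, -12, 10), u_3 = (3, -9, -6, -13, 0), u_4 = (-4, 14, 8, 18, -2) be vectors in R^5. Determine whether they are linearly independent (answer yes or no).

Form the matrix with these vectors as rows and row reduce.
R2 ← R2 + (2/3)·R1: [0, -20, 0, -20/3, 20]
R3 ← R3 + R1: [0, -15, 0, -5, 15]
R4 ← R4 − (4/3)·R1: [0, 22, 0, 22/3, -22]
R3 ← R3 − (3/4)·R2: [0, 0, 0, 0, 0]
R4 ← R4 + (11/10)·R2: [0, 0, 0, 0, 0]
2 nonzero rows, so the 4 vectors span a space of dimension 2.
Since 2 < 4, the vectors are linearly dependent.

no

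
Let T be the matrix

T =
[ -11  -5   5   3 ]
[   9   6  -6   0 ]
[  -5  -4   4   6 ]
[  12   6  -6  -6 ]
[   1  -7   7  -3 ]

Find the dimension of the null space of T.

1

Row reduce to echelon form.
R2 ← R2 + (9/11)·R1: [0, 21/11, -21/11, 27/11]
R3 ← R3 − (5/11)·R1: [0, -19/11, 19/11, 51/11]
R4 ← R4 + (12/11)·R1: [0, 6/11, -6/11, -30/11]
R5 ← R5 + (1/11)·R1: [0, -82/11, 82/11, -30/11]
R3 ← R3 + (19/21)·R2: [0, 0, 0, 48/7]
R4 ← R4 − (2/7)·R2: [0, 0, 0, -24/7]
R5 ← R5 + (82/21)·R2: [0, 0, 0, 48/7]
R4 ← R4 + (1/2)·R3: [0, 0, 0, 0]
R5 ← R5 − R3: [0, 0, 0, 0]
3 nonzero rows, so rank(T) = 3.
T has 4 columns; by rank–nullity, nullity = 4 − 3 = 1.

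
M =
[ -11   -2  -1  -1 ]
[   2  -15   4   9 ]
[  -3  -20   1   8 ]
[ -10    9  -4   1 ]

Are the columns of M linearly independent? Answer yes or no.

Row reduce M to echelon form.
R2 ← R2 + (2/11)·R1: [0, -169/11, 42/11, 97/11]
R3 ← R3 − (3/11)·R1: [0, -214/11, 14/11, 91/11]
R4 ← R4 − (10/11)·R1: [0, 119/11, -34/11, 21/11]
R3 ← R3 − (214/169)·R2: [0, 0, -602/169, -489/169]
R4 ← R4 + (119/169)·R2: [0, 0, -68/169, 1372/169]
R4 ← R4 − (34/301)·R3: [0, 0, 0, 2542/301]
4 pivots among 4 columns.
Every column is a pivot column, so the columns are linearly independent.

yes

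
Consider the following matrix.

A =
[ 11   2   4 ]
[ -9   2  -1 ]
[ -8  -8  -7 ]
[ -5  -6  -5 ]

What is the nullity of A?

Row reduce to echelon form.
R2 ← R2 + (9/11)·R1: [0, 40/11, 25/11]
R3 ← R3 + (8/11)·R1: [0, -72/11, -45/11]
R4 ← R4 + (5/11)·R1: [0, -56/11, -35/11]
R3 ← R3 + (9/5)·R2: [0, 0, 0]
R4 ← R4 + (7/5)·R2: [0, 0, 0]
2 nonzero rows, so rank(A) = 2.
A has 3 columns; by rank–nullity, nullity = 3 − 2 = 1.

1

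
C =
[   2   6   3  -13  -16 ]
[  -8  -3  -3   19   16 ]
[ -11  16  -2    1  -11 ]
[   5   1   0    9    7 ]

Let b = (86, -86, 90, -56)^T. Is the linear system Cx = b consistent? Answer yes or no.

yes

Row reduce the augmented matrix [C | b].
R2 ← R2 + (4)·R1: [0, 21, 9, -33, -48, 258]
R3 ← R3 + (11/2)·R1: [0, 49, 29/2, -141/2, -99, 563]
R4 ← R4 − (5/2)·R1: [0, -14, -15/2, 83/2, 47, -271]
R3 ← R3 − (7/3)·R2: [0, 0, -13/2, 13/2, 13, -39]
R4 ← R4 + (2/3)·R2: [0, 0, -3/2, 39/2, 15, -99]
R4 ← R4 − (3/13)·R3: [0, 0, 0, 18, 12, -90]
The echelon form has 4 nonzero rows, and every pivot lies in the first 5 columns, so rank(C) = rank([C|b]) = 4.
The system is consistent.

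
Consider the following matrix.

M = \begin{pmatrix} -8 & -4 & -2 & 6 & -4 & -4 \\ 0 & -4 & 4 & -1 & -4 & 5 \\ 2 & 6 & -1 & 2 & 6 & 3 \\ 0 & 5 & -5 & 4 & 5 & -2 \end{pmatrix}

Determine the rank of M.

Row reduce to echelon form.
R3 ← R3 + (1/4)·R1: [0, 5, -3/2, 7/2, 5, 2]
R3 ← R3 + (5/4)·R2: [0, 0, 7/2, 9/4, 0, 33/4]
R4 ← R4 + (5/4)·R2: [0, 0, 0, 11/4, 0, 17/4]
Echelon form has 4 nonzero rows, so rank(M) = 4.

4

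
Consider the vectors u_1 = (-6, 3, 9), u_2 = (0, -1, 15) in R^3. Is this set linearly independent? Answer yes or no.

yes

Form the matrix with these vectors as rows and row reduce.
2 nonzero rows, so the 2 vectors span a space of dimension 2.
Since 2 = 2, the vectors are linearly independent.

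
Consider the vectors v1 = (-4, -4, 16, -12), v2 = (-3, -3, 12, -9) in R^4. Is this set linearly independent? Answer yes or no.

no

Form the matrix with these vectors as rows and row reduce.
R2 ← R2 − (3/4)·R1: [0, 0, 0, 0]
1 nonzero row, so the 2 vectors span a space of dimension 1.
Since 1 < 2, the vectors are linearly dependent.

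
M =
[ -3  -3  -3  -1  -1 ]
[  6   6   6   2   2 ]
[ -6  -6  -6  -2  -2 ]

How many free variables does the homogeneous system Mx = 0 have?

Row reduce to echelon form.
R2 ← R2 + (2)·R1: [0, 0, 0, 0, 0]
R3 ← R3 − (2)·R1: [0, 0, 0, 0, 0]
1 nonzero row, so rank(M) = 1.
M has 5 columns; by rank–nullity, nullity = 5 − 1 = 4.

4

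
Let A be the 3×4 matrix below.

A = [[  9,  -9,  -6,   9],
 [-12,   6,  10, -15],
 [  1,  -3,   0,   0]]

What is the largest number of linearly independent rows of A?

2

Row reduce to echelon form.
R2 ← R2 + (4/3)·R1: [0, -6, 2, -3]
R3 ← R3 − (1/9)·R1: [0, -2, 2/3, -1]
R3 ← R3 − (1/3)·R2: [0, 0, 0, 0]
Echelon form has 2 nonzero rows, so rank(A) = 2.
The rank gives the maximum number of linearly independent rows: 2.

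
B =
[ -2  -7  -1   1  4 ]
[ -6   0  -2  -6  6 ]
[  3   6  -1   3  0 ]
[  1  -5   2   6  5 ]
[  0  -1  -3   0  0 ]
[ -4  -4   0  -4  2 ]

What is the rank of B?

Row reduce to echelon form.
R2 ← R2 − (3)·R1: [0, 21, 1, -9, -6]
R3 ← R3 + (3/2)·R1: [0, -9/2, -5/2, 9/2, 6]
R4 ← R4 + (1/2)·R1: [0, -17/2, 3/2, 13/2, 7]
R6 ← R6 − (2)·R1: [0, 10, 2, -6, -6]
R3 ← R3 + (3/14)·R2: [0, 0, -16/7, 18/7, 33/7]
R4 ← R4 + (17/42)·R2: [0, 0, 40/21, 20/7, 32/7]
R5 ← R5 + (1/21)·R2: [0, 0, -62/21, -3/7, -2/7]
R6 ← R6 − (10/21)·R2: [0, 0, 32/21, -12/7, -22/7]
R4 ← R4 + (5/6)·R3: [0, 0, 0, 5, 17/2]
R5 ← R5 − (31/24)·R3: [0, 0, 0, -15/4, -51/8]
R6 ← R6 + (2/3)·R3: [0, 0, 0, 0, 0]
R5 ← R5 + (3/4)·R4: [0, 0, 0, 0, 0]
Echelon form has 4 nonzero rows, so rank(B) = 4.

4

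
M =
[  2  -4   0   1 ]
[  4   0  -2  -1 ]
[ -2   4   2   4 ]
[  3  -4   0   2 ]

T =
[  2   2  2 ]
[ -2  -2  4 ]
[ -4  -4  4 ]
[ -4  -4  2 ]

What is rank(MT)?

First compute MT:
[[  8,   8, -10],
 [ 20,  20,  -2],
 [-36, -36,  28],
 [  6,   6,  -6]]
Now row reduce the product.
R2 ← R2 − (5/2)·R1: [0, 0, 23]
R3 ← R3 + (9/2)·R1: [0, 0, -17]
R4 ← R4 − (3/4)·R1: [0, 0, 3/2]
R3 ← R3 + (17/23)·R2: [0, 0, 0]
R4 ← R4 − (3/46)·R2: [0, 0, 0]
2 nonzero rows, so rank(MT) = 2.

2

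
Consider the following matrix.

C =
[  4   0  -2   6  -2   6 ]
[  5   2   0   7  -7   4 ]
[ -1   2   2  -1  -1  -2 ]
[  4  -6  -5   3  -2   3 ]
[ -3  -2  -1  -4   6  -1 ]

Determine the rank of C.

Row reduce to echelon form.
R2 ← R2 − (5/4)·R1: [0, 2, 5/2, -1/2, -9/2, -7/2]
R3 ← R3 + (1/4)·R1: [0, 2, 3/2, 1/2, -3/2, -1/2]
R4 ← R4 − R1: [0, -6, -3, -3, 0, -3]
R5 ← R5 + (3/4)·R1: [0, -2, -5/2, 1/2, 9/2, 7/2]
R3 ← R3 − R2: [0, 0, -1, 1, 3, 3]
R4 ← R4 + (3)·R2: [0, 0, 9/2, -9/2, -27/2, -27/2]
R5 ← R5 + R2: [0, 0, 0, 0, 0, 0]
R4 ← R4 + (9/2)·R3: [0, 0, 0, 0, 0, 0]
Echelon form has 3 nonzero rows, so rank(C) = 3.

3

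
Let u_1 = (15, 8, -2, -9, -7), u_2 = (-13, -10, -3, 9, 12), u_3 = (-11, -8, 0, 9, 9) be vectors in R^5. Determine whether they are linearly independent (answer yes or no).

Form the matrix with these vectors as rows and row reduce.
R2 ← R2 + (13/15)·R1: [0, -46/15, -71/15, 6/5, 89/15]
R3 ← R3 + (11/15)·R1: [0, -32/15, -22/15, 12/5, 58/15]
R3 ← R3 − (16/23)·R2: [0, 0, 42/23, 36/23, -6/23]
3 nonzero rows, so the 3 vectors span a space of dimension 3.
Since 3 = 3, the vectors are linearly independent.

yes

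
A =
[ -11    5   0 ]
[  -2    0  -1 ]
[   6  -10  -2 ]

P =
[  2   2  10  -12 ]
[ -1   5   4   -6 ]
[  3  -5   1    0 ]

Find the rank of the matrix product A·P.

3

First compute AP:
[[-27,   3, -90, 102],
 [ -7,   1, -21,  24],
 [ 16, -28,  18, -12]]
Now row reduce the product.
R2 ← R2 − (7/27)·R1: [0, 2/9, 7/3, -22/9]
R3 ← R3 + (16/27)·R1: [0, -236/9, -106/3, 436/9]
R3 ← R3 + (118)·R2: [0, 0, 240, -240]
3 nonzero rows, so rank(AP) = 3.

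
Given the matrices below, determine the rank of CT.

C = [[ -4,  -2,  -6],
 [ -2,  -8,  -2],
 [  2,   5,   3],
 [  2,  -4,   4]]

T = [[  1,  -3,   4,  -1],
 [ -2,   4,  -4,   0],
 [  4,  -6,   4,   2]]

First compute CT:
[[-24,  40, -32,  -8],
 [  6, -14,  16,  -2],
 [  4,  -4,   0,   4],
 [ 26, -46,  40,   6]]
Now row reduce the product.
R2 ← R2 + (1/4)·R1: [0, -4, 8, -4]
R3 ← R3 + (1/6)·R1: [0, 8/3, -16/3, 8/3]
R4 ← R4 + (13/12)·R1: [0, -8/3, 16/3, -8/3]
R3 ← R3 + (2/3)·R2: [0, 0, 0, 0]
R4 ← R4 − (2/3)·R2: [0, 0, 0, 0]
2 nonzero rows, so rank(CT) = 2.

2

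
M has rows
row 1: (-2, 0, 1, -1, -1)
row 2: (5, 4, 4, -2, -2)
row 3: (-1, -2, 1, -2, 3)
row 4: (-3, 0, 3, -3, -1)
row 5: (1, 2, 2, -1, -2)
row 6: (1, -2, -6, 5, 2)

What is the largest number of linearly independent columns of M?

Row reduce to echelon form.
R2 ← R2 + (5/2)·R1: [0, 4, 13/2, -9/2, -9/2]
R3 ← R3 − (1/2)·R1: [0, -2, 1/2, -3/2, 7/2]
R4 ← R4 − (3/2)·R1: [0, 0, 3/2, -3/2, 1/2]
R5 ← R5 + (1/2)·R1: [0, 2, 5/2, -3/2, -5/2]
R6 ← R6 + (1/2)·R1: [0, -2, -11/2, 9/2, 3/2]
R3 ← R3 + (1/2)·R2: [0, 0, 15/4, -15/4, 5/4]
R5 ← R5 − (1/2)·R2: [0, 0, -3/4, 3/4, -1/4]
R6 ← R6 + (1/2)·R2: [0, 0, -9/4, 9/4, -3/4]
R4 ← R4 − (2/5)·R3: [0, 0, 0, 0, 0]
R5 ← R5 + (1/5)·R3: [0, 0, 0, 0, 0]
R6 ← R6 + (3/5)·R3: [0, 0, 0, 0, 0]
Echelon form has 3 nonzero rows, so rank(M) = 3.
The rank gives the maximum number of linearly independent columns: 3.

3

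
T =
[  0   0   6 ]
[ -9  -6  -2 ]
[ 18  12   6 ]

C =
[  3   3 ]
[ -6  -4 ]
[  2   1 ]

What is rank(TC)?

First compute TC:
[[ 12,   6],
 [  5,  -5],
 [ -6,  12]]
Now row reduce the product.
R2 ← R2 − (5/12)·R1: [0, -15/2]
R3 ← R3 + (1/2)·R1: [0, 15]
R3 ← R3 + (2)·R2: [0, 0]
2 nonzero rows, so rank(TC) = 2.

2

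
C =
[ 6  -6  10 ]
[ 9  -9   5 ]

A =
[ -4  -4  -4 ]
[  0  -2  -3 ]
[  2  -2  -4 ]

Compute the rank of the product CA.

2

First compute CA:
[[ -4, -32, -46],
 [-26, -28, -29]]
Now row reduce the product.
R2 ← R2 − (13/2)·R1: [0, 180, 270]
2 nonzero rows, so rank(CA) = 2.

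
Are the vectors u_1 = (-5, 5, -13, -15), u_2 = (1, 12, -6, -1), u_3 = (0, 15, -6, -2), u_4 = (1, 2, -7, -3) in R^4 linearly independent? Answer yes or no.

no

Form the matrix with these vectors as rows and row reduce.
R2 ← R2 + (1/5)·R1: [0, 13, -43/5, -4]
R4 ← R4 + (1/5)·R1: [0, 3, -48/5, -6]
R3 ← R3 − (15/13)·R2: [0, 0, 51/13, 34/13]
R4 ← R4 − (3/13)·R2: [0, 0, -99/13, -66/13]
R4 ← R4 + (33/17)·R3: [0, 0, 0, 0]
3 nonzero rows, so the 4 vectors span a space of dimension 3.
Since 3 < 4, the vectors are linearly dependent.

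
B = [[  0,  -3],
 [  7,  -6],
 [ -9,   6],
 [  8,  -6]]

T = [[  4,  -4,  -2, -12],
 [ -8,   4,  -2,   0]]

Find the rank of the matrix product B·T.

First compute BT:
[[ 24, -12,   6,   0],
 [ 76, -52,  -2, -84],
 [-84,  60,   6, 108],
 [ 80, -56,  -4, -96]]
Now row reduce the product.
R2 ← R2 − (19/6)·R1: [0, -14, -21, -84]
R3 ← R3 + (7/2)·R1: [0, 18, 27, 108]
R4 ← R4 − (10/3)·R1: [0, -16, -24, -96]
R3 ← R3 + (9/7)·R2: [0, 0, 0, 0]
R4 ← R4 − (8/7)·R2: [0, 0, 0, 0]
2 nonzero rows, so rank(BT) = 2.

2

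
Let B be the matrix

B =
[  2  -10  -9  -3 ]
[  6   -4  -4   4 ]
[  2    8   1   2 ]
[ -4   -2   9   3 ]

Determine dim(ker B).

Row reduce to echelon form.
R2 ← R2 − (3)·R1: [0, 26, 23, 13]
R3 ← R3 − R1: [0, 18, 10, 5]
R4 ← R4 + (2)·R1: [0, -22, -9, -3]
R3 ← R3 − (9/13)·R2: [0, 0, -77/13, -4]
R4 ← R4 + (11/13)·R2: [0, 0, 136/13, 8]
R4 ← R4 + (136/77)·R3: [0, 0, 0, 72/77]
4 nonzero rows, so rank(B) = 4.
B has 4 columns; by rank–nullity, nullity = 4 − 4 = 0.

0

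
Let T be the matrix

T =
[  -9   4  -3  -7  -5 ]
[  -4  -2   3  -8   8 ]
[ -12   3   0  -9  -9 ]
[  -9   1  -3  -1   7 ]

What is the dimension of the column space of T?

Row reduce to echelon form.
R2 ← R2 − (4/9)·R1: [0, -34/9, 13/3, -44/9, 92/9]
R3 ← R3 − (4/3)·R1: [0, -7/3, 4, 1/3, -7/3]
R4 ← R4 − R1: [0, -3, 0, 6, 12]
R3 ← R3 − (21/34)·R2: [0, 0, 45/34, 57/17, -147/17]
R4 ← R4 − (27/34)·R2: [0, 0, -117/34, 168/17, 66/17]
R4 ← R4 + (13/5)·R3: [0, 0, 0, 93/5, -93/5]
Echelon form has 4 nonzero rows, so rank(T) = 4.
The column space has dimension equal to the rank: 4.

4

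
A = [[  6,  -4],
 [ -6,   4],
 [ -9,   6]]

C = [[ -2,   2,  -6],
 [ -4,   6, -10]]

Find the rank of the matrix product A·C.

First compute AC:
[[  4, -12,   4],
 [ -4,  12,  -4],
 [ -6,  18,  -6]]
Now row reduce the product.
R2 ← R2 + R1: [0, 0, 0]
R3 ← R3 + (3/2)·R1: [0, 0, 0]
1 nonzero row, so rank(AC) = 1.

1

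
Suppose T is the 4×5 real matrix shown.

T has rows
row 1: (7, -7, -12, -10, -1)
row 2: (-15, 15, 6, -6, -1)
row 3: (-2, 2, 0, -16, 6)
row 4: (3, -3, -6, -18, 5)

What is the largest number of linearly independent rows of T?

Row reduce to echelon form.
R2 ← R2 + (15/7)·R1: [0, 0, -138/7, -192/7, -22/7]
R3 ← R3 + (2/7)·R1: [0, 0, -24/7, -132/7, 40/7]
R4 ← R4 − (3/7)·R1: [0, 0, -6/7, -96/7, 38/7]
R3 ← R3 − (4/23)·R2: [0, 0, 0, -324/23, 144/23]
R4 ← R4 − (1/23)·R2: [0, 0, 0, -288/23, 128/23]
R4 ← R4 − (8/9)·R3: [0, 0, 0, 0, 0]
Echelon form has 3 nonzero rows, so rank(T) = 3.
The rank gives the maximum number of linearly independent rows: 3.

3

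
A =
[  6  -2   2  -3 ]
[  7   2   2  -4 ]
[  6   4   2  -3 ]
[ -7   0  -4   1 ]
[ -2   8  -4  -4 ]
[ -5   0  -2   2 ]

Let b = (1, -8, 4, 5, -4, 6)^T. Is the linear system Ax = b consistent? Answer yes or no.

Row reduce the augmented matrix [A | b].
R2 ← R2 − (7/6)·R1: [0, 13/3, -1/3, -1/2, -55/6]
R3 ← R3 − R1: [0, 6, 0, 0, 3]
R4 ← R4 + (7/6)·R1: [0, -7/3, -5/3, -5/2, 37/6]
R5 ← R5 + (1/3)·R1: [0, 22/3, -10/3, -5, -11/3]
R6 ← R6 + (5/6)·R1: [0, -5/3, -1/3, -1/2, 41/6]
R3 ← R3 − (18/13)·R2: [0, 0, 6/13, 9/13, 204/13]
R4 ← R4 + (7/13)·R2: [0, 0, -24/13, -36/13, 16/13]
R5 ← R5 − (22/13)·R2: [0, 0, -36/13, -54/13, 154/13]
R6 ← R6 + (5/13)·R2: [0, 0, -6/13, -9/13, 43/13]
R4 ← R4 + (4)·R3: [0, 0, 0, 0, 64]
R5 ← R5 + (6)·R3: [0, 0, 0, 0, 106]
R6 ← R6 + R3: [0, 0, 0, 0, 19]
R5 ← R5 − (53/32)·R4: [0, 0, 0, 0, 0]
R6 ← R6 − (19/64)·R4: [0, 0, 0, 0, 0]
The echelon form has 4 nonzero rows; the last pivot sits in the augmented column, so rank(A) = 3 but rank([A|b]) = 4.
Since the ranks differ, the system is inconsistent.

no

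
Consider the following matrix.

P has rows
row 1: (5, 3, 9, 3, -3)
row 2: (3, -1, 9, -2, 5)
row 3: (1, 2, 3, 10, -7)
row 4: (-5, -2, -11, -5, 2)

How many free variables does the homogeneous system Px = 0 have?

1

Row reduce to echelon form.
R2 ← R2 − (3/5)·R1: [0, -14/5, 18/5, -19/5, 34/5]
R3 ← R3 − (1/5)·R1: [0, 7/5, 6/5, 47/5, -32/5]
R4 ← R4 + R1: [0, 1, -2, -2, -1]
R3 ← R3 + (1/2)·R2: [0, 0, 3, 15/2, -3]
R4 ← R4 + (5/14)·R2: [0, 0, -5/7, -47/14, 10/7]
R4 ← R4 + (5/21)·R3: [0, 0, 0, -11/7, 5/7]
4 nonzero rows, so rank(P) = 4.
P has 5 columns; by rank–nullity, nullity = 5 − 4 = 1.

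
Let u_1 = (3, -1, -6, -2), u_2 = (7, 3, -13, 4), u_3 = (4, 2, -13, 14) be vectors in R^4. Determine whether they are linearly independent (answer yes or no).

yes

Form the matrix with these vectors as rows and row reduce.
R2 ← R2 − (7/3)·R1: [0, 16/3, 1, 26/3]
R3 ← R3 − (4/3)·R1: [0, 10/3, -5, 50/3]
R3 ← R3 − (5/8)·R2: [0, 0, -45/8, 45/4]
3 nonzero rows, so the 3 vectors span a space of dimension 3.
Since 3 = 3, the vectors are linearly independent.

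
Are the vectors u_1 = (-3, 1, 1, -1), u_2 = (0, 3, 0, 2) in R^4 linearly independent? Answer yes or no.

yes

Form the matrix with these vectors as rows and row reduce.
2 nonzero rows, so the 2 vectors span a space of dimension 2.
Since 2 = 2, the vectors are linearly independent.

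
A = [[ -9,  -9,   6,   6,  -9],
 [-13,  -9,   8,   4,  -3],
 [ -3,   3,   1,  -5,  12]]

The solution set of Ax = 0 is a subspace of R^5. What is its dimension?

Row reduce to echelon form.
R2 ← R2 − (13/9)·R1: [0, 4, -2/3, -14/3, 10]
R3 ← R3 − (1/3)·R1: [0, 6, -1, -7, 15]
R3 ← R3 − (3/2)·R2: [0, 0, 0, 0, 0]
2 nonzero rows, so rank(A) = 2.
A has 5 columns; by rank–nullity, nullity = 5 − 2 = 3.

3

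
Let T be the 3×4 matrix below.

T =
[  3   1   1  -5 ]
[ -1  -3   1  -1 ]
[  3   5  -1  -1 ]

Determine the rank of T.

2

Row reduce to echelon form.
R2 ← R2 + (1/3)·R1: [0, -8/3, 4/3, -8/3]
R3 ← R3 − R1: [0, 4, -2, 4]
R3 ← R3 + (3/2)·R2: [0, 0, 0, 0]
Echelon form has 2 nonzero rows, so rank(T) = 2.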